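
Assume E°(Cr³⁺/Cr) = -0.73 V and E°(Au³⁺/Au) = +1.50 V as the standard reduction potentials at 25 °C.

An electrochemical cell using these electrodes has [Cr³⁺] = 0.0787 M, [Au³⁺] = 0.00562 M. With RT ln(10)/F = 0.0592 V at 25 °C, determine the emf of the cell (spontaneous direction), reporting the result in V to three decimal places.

+2.207 V

Au³⁺/Au is the cathode (higher E°), Cr³⁺/Cr the anode: E°cell = +1.50 − (-0.73) = +2.23 V, n = 3.
Overall: Au³⁺(aq) + Cr(s) → Au(s) + Cr³⁺(aq)
Q = [Cr³⁺] / ([Au³⁺]); log Q = 1.146.
E = E° − (0.0592/n) log Q = +2.23 − (0.0592/3)(1.146) = +2.207 V.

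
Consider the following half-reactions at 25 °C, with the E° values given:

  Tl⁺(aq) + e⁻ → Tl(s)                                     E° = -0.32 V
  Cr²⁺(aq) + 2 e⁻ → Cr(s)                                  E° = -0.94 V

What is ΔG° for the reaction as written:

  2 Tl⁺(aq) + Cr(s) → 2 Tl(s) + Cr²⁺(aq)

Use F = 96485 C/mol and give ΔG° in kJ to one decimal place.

-119.6 kJ

As written, Tl⁺/Tl is reduced (cathode) and Cr²⁺/Cr is oxidised (anode), so E°cell = (-0.32) − (-0.94) = +0.62 V.
Balancing electrons gives n = 2.
ΔG° = −nFE° = −(2)(96485)(+0.62) = -119,641 J = -119.6 kJ.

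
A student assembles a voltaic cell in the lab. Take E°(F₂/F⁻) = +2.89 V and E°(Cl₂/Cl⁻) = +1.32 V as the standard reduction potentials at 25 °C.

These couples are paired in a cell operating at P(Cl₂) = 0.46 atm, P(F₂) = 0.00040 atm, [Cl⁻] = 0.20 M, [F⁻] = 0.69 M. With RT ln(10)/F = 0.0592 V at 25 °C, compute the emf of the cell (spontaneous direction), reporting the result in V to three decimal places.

F₂/F⁻ is the cathode (higher E°), Cl₂/Cl⁻ the anode: E°cell = +2.89 − (+1.32) = +1.57 V, n = 2.
Overall: F₂(g) + 2 Cl⁻(aq) → 2 F⁻(aq) + Cl₂(g)
Q = [F⁻]^2·P(Cl₂) / (P(F₂)·[Cl⁻]^2); log Q = 4.136.
E = E° − (0.0592/n) log Q = +1.57 − (0.0592/2)(4.136) = +1.448 V.

+1.448 V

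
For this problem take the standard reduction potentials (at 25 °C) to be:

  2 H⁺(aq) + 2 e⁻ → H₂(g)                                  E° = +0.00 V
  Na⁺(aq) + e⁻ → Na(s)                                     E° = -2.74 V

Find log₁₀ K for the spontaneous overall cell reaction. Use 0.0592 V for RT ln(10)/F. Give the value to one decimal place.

Cathode: H⁺/H₂; anode: Na⁺/Na. E°cell = +2.74 V, n = 2.
log K = nE°cell / 0.0592 = (2)(+2.74) / 0.0592 = 92.6.

92.6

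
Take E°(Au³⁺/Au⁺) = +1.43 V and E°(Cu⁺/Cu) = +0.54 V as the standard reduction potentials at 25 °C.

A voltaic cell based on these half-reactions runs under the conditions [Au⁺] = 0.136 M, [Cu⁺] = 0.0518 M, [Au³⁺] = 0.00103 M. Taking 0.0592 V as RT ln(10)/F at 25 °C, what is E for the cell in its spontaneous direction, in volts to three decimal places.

Au³⁺/Au⁺ is the cathode (higher E°), Cu⁺/Cu the anode: E°cell = +1.43 − (+0.54) = +0.89 V, n = 2.
Overall: Au³⁺(aq) + 2 Cu(s) → Au⁺(aq) + 2 Cu⁺(aq)
Q = [Au⁺]·[Cu⁺]^2 / ([Au³⁺]); log Q = -0.451.
E = E° − (0.0592/n) log Q = +0.89 − (0.0592/2)(-0.451) = +0.903 V.

+0.903 V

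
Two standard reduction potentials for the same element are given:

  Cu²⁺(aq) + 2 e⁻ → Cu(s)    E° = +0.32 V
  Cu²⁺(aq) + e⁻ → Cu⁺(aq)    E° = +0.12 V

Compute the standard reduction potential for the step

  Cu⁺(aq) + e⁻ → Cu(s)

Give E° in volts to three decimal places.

Sequential free energies add, so n₃E°₃ = n₁E°₁ + n₂E°₂.
With n₃ = 2, and the known step contributing 1×(+0.12) V, the unknown satisfies 1·E° = 2×(+0.32) − 1×(+0.12) = +0.520.
E° = +0.520 / 1 = +0.520 V.

+0.520 V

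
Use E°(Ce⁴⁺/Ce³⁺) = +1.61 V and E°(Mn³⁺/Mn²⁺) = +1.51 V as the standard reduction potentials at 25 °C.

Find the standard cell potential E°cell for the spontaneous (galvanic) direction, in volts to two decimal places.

The Ce⁴⁺/Ce³⁺ couple has the higher reduction potential, so it is the cathode; Mn³⁺/Mn²⁺ is oxidised at the anode.
E°cell = E°(cathode) − E°(anode) = (+1.61) − (+1.51) = +0.10 V.
Since E°cell > 0, the reaction is spontaneous under standard conditions.

+0.10 V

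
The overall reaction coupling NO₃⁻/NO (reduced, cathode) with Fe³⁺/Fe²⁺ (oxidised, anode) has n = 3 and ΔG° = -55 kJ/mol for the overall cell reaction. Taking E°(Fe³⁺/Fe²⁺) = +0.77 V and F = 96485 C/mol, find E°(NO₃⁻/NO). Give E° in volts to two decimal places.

+0.96 V

E°cell = −ΔG°/(nF) = −(-55×10³)/((3)(96485)) = +0.190 V.
Since NO₃⁻/NO is the cathode and Fe³⁺/Fe²⁺ the anode, E°cell = E°(NO₃⁻/NO) − E°(Fe³⁺/Fe²⁺).
So E°(NO₃⁻/NO) = E°cell + E°(Fe³⁺/Fe²⁺) = +0.190 + (+0.77) = +0.96 V.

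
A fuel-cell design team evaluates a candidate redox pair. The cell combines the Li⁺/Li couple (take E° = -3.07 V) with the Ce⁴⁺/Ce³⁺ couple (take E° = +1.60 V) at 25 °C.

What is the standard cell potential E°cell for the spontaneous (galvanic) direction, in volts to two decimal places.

+4.67 V

The Ce⁴⁺/Ce³⁺ couple has the higher reduction potential, so it is the cathode; Li⁺/Li is oxidised at the anode.
E°cell = E°(cathode) − E°(anode) = (+1.60) − (-3.07) = +4.67 V.
Since E°cell > 0, the reaction is spontaneous under standard conditions.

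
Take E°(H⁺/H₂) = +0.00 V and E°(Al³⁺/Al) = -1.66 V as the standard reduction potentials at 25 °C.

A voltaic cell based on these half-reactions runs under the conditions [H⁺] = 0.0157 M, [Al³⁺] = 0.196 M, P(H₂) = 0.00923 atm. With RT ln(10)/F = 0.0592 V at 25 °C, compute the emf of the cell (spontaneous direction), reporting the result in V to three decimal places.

H⁺/H₂ is the cathode (higher E°), Al³⁺/Al the anode: E°cell = +0.00 − (-1.66) = +1.66 V, n = 6.
Overall: 6 H⁺(aq) + 2 Al(s) → 3 H₂(g) + 2 Al³⁺(aq)
Q = P(H₂)^3·[Al³⁺]^2 / ([H⁺]^6); log Q = 3.305.
E = E° − (0.0592/n) log Q = +1.66 − (0.0592/6)(3.305) = +1.627 V.

+1.627 V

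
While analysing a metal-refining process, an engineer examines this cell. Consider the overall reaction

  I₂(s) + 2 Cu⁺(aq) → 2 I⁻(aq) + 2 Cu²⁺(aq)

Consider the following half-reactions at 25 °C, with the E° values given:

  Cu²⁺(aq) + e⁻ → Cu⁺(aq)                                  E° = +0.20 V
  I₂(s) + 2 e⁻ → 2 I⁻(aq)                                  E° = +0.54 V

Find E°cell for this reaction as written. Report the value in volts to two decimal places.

+0.34 V

The I₂/I⁻ couple has the higher reduction potential, so it is the cathode; Cu²⁺/Cu⁺ is oxidised at the anode.
E°cell = E°(cathode) − E°(anode) = (+0.54) − (+0.20) = +0.34 V.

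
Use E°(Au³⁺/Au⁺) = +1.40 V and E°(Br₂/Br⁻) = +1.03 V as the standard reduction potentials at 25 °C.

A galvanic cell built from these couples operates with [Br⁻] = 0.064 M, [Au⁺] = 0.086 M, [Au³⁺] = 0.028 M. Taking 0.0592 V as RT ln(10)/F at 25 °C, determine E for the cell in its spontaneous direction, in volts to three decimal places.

Au³⁺/Au⁺ is the cathode (higher E°), Br₂/Br⁻ the anode: E°cell = +1.40 − (+1.03) = +0.37 V, n = 2.
Overall: Au³⁺(aq) + 2 Br⁻(aq) → Au⁺(aq) + Br₂(l)
Q = [Au⁺] / ([Au³⁺]·[Br⁻]^2); log Q = 2.875.
E = E° − (0.0592/n) log Q = +0.37 − (0.0592/2)(2.875) = +0.285 V.

+0.285 V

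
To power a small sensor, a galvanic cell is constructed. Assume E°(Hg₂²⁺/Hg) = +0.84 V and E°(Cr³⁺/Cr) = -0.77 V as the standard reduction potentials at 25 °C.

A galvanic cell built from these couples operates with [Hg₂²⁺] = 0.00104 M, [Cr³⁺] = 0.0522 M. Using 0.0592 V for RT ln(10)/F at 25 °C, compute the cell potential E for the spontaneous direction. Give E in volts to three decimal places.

+1.547 V

Hg₂²⁺/Hg is the cathode (higher E°), Cr³⁺/Cr the anode: E°cell = +0.84 − (-0.77) = +1.61 V, n = 6.
Overall: 3 Hg₂²⁺(aq) + 2 Cr(s) → 6 Hg(l) + 2 Cr³⁺(aq)
Q = [Cr³⁺]^2 / ([Hg₂²⁺]^3); log Q = 6.384.
E = E° − (0.0592/n) log Q = +1.61 − (0.0592/6)(6.384) = +1.547 V.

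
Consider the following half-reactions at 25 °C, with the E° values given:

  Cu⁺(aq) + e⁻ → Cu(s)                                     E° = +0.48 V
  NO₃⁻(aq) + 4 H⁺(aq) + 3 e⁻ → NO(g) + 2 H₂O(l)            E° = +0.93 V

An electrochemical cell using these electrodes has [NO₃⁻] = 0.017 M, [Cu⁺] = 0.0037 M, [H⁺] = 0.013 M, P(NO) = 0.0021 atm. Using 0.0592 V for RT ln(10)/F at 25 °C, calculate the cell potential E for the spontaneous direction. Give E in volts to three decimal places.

+0.463 V

NO₃⁻/NO is the cathode (higher E°), Cu⁺/Cu the anode: E°cell = +0.93 − (+0.48) = +0.45 V, n = 3.
Overall: NO₃⁻(aq) + 4 H⁺(aq) + 3 Cu(s) → NO(g) + 2 H₂O(l) + 3 Cu⁺(aq)
Q = P(NO)·[Cu⁺]^3 / ([NO₃⁻]·[H⁺]^4); log Q = -0.659.
E = E° − (0.0592/n) log Q = +0.45 − (0.0592/3)(-0.659) = +0.463 V.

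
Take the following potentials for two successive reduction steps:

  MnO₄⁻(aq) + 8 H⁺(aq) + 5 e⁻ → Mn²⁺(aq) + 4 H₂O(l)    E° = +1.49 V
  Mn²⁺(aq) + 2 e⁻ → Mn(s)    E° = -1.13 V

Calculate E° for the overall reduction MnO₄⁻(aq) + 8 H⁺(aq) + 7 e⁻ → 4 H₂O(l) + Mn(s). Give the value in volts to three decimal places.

+0.741 V

Adding the free-energy changes (−nFE°) of the two steps gives −n₃FE°₃ = −n₁FE°₁ − n₂FE°₂.
E°₃ = (5×+1.49 + 2×-1.13) / 7 = (+5.190) / 7 = +0.741 V.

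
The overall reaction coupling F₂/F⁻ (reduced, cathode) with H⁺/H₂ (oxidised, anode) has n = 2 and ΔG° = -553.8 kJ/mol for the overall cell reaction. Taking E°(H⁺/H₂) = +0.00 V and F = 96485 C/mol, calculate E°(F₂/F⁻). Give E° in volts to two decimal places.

E°cell = −ΔG°/(nF) = −(-553.8×10³)/((2)(96485)) = +2.870 V.
Since F₂/F⁻ is the cathode and H⁺/H₂ the anode, E°cell = E°(F₂/F⁻) − E°(H⁺/H₂).
So E°(F₂/F⁻) = E°cell + E°(H⁺/H₂) = +2.870 + (+0.00) = +2.87 V.

+2.87 V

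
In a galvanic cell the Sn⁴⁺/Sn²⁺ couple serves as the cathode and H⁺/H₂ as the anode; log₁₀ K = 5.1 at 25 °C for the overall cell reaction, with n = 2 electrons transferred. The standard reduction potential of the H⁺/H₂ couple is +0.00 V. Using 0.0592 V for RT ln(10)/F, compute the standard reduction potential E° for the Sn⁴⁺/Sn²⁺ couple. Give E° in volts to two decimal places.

E°cell = (0.0592/n)·log K = (0.0592/2)(5.1) = +0.151 V.
Since Sn⁴⁺/Sn²⁺ is the cathode and H⁺/H₂ the anode, E°cell = E°(Sn⁴⁺/Sn²⁺) − E°(H⁺/H₂).
So E°(Sn⁴⁺/Sn²⁺) = E°cell + E°(H⁺/H₂) = +0.151 + (+0.00) = +0.15 V.

+0.15 V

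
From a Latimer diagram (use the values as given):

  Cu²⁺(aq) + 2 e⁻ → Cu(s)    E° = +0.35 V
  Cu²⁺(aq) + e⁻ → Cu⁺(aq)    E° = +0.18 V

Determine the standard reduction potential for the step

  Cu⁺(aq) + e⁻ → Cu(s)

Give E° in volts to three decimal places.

Sequential free energies add, so n₃E°₃ = n₁E°₁ + n₂E°₂.
With n₃ = 2, and the known step contributing 1×(+0.18) V, the unknown satisfies 1·E° = 2×(+0.35) − 1×(+0.18) = +0.520.
E° = +0.520 / 1 = +0.520 V.

+0.520 V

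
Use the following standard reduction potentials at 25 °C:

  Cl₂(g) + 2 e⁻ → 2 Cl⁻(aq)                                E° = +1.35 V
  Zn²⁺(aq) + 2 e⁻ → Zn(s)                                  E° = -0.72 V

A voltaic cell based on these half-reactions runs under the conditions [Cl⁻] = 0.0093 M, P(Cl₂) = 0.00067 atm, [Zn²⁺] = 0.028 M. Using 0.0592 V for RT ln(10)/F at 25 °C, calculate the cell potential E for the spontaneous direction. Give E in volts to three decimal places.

+2.142 V

Cl₂/Cl⁻ is the cathode (higher E°), Zn²⁺/Zn the anode: E°cell = +1.35 − (-0.72) = +2.07 V, n = 2.
Overall: Cl₂(g) + Zn(s) → 2 Cl⁻(aq) + Zn²⁺(aq)
Q = [Cl⁻]^2·[Zn²⁺] / (P(Cl₂)); log Q = -2.442.
E = E° − (0.0592/n) log Q = +2.07 − (0.0592/2)(-2.442) = +2.142 V.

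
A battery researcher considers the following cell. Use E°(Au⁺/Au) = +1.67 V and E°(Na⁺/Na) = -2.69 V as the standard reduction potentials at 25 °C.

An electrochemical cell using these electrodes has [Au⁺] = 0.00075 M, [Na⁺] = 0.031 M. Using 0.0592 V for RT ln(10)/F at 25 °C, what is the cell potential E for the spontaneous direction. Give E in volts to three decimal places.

+4.264 V

Au⁺/Au is the cathode (higher E°), Na⁺/Na the anode: E°cell = +1.67 − (-2.69) = +4.36 V, n = 1.
Overall: Au⁺(aq) + Na(s) → Au(s) + Na⁺(aq)
Q = [Na⁺] / ([Au⁺]); log Q = 1.616.
E = E° − (0.0592/n) log Q = +4.36 − (0.0592/1)(1.616) = +4.264 V.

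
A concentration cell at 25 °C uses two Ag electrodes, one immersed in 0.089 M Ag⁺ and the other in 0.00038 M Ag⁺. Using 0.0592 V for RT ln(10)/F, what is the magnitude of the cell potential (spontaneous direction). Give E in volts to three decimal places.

For a concentration cell E°cell = 0. The 0.089 M side is the cathode (reduction is favoured where [Ag⁺] is higher).
With n = 1, E = −(0.0592/1) log([Ag⁺]ₐₙ/[Ag⁺]꜀ₐₜ) = −(0.0592/1) log(0.00038/0.089) = −(0.0592/1)(-2.370) = +0.140 V.

+0.140 V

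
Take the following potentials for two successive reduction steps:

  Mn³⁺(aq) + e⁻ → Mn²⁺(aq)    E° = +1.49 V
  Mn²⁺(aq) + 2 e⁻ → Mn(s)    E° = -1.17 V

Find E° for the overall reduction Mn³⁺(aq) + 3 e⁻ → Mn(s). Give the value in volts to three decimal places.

-0.283 V

Adding the free-energy changes (−nFE°) of the two steps gives −n₃FE°₃ = −n₁FE°₁ − n₂FE°₂.
E°₃ = (1×+1.49 + 2×-1.17) / 3 = (-0.850) / 3 = -0.283 V.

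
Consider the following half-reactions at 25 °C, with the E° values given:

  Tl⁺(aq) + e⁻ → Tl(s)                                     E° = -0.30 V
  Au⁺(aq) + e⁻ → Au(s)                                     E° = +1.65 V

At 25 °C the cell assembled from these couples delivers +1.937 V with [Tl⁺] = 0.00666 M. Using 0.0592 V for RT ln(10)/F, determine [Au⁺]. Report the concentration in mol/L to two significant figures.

0.0040 M

Au⁺/Au is the cathode, Tl⁺/Tl the anode: E°cell = +1.95 V, n = 1.
Overall reaction: Au⁺(aq) + Tl(s) → Au(s) + Tl⁺(aq); Q = [Tl⁺]^1/[Au⁺]^1.
From E = E° − (0.0592/n) log Q: log Q = (E° − E)·n/0.0592 = (+1.95 − (+1.937))·1/0.0592 = 0.2196.
So 1·log[Au⁺] = 1·log(0.00666) − log Q = -2.1765 − (0.2196) = -2.3961; [Au⁺] = 10^(-2.3961) ≈ 0.0040 M.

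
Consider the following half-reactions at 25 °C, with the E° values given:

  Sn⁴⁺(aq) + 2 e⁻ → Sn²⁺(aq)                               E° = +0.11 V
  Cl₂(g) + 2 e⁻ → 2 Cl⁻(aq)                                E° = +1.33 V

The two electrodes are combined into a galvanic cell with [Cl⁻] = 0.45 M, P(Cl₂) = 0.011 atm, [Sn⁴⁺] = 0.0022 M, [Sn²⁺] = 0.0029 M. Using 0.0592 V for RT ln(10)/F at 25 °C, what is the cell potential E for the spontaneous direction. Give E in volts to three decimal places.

+1.186 V

Cl₂/Cl⁻ is the cathode (higher E°), Sn⁴⁺/Sn²⁺ the anode: E°cell = +1.33 − (+0.11) = +1.22 V, n = 2.
Overall: Cl₂(g) + Sn²⁺(aq) → 2 Cl⁻(aq) + Sn⁴⁺(aq)
Q = [Cl⁻]^2·[Sn⁴⁺] / (P(Cl₂)·[Sn²⁺]); log Q = 1.145.
E = E° − (0.0592/n) log Q = +1.22 − (0.0592/2)(1.145) = +1.186 V.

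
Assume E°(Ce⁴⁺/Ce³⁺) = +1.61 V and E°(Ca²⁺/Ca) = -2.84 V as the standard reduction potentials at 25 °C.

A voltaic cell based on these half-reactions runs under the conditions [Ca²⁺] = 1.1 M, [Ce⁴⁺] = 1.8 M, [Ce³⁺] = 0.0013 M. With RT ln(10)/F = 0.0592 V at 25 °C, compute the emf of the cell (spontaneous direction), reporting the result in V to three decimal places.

+4.635 V

Ce⁴⁺/Ce³⁺ is the cathode (higher E°), Ca²⁺/Ca the anode: E°cell = +1.61 − (-2.84) = +4.45 V, n = 2.
Overall: 2 Ce⁴⁺(aq) + Ca(s) → 2 Ce³⁺(aq) + Ca²⁺(aq)
Q = [Ce³⁺]^2·[Ca²⁺] / ([Ce⁴⁺]^2); log Q = -6.241.
E = E° − (0.0592/n) log Q = +4.45 − (0.0592/2)(-6.241) = +4.635 V.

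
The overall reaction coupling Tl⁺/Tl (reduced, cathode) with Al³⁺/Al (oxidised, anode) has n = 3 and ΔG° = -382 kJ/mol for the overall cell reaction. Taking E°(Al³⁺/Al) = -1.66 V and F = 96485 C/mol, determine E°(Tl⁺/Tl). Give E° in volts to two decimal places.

-0.34 V

E°cell = −ΔG°/(nF) = −(-382×10³)/((3)(96485)) = +1.320 V.
Since Tl⁺/Tl is the cathode and Al³⁺/Al the anode, E°cell = E°(Tl⁺/Tl) − E°(Al³⁺/Al).
So E°(Tl⁺/Tl) = E°cell + E°(Al³⁺/Al) = +1.320 + (-1.66) = -0.34 V.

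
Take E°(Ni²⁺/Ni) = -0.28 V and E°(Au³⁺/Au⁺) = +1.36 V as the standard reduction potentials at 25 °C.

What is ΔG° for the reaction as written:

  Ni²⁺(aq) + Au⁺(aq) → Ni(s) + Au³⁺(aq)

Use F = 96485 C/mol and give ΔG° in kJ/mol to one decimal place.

+316.5 kJ/mol

As written, Ni²⁺/Ni is reduced (cathode) and Au³⁺/Au⁺ is oxidised (anode), so E°cell = (-0.28) − (+1.36) = -1.64 V.
Balancing electrons gives n = 2.
ΔG° = −nFE° = −(2)(96485)(-1.64) = 316,471 J = +316.5 kJ/mol.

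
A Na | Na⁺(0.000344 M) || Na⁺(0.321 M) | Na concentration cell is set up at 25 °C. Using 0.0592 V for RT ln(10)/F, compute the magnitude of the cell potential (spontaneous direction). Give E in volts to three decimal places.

+0.176 V

For a concentration cell E°cell = 0. The 0.321 M side is the cathode (reduction is favoured where [Na⁺] is higher).
With n = 1, E = −(0.0592/1) log([Na⁺]ₐₙ/[Na⁺]꜀ₐₜ) = −(0.0592/1) log(0.000344/0.321) = −(0.0592/1)(-2.970) = +0.176 V.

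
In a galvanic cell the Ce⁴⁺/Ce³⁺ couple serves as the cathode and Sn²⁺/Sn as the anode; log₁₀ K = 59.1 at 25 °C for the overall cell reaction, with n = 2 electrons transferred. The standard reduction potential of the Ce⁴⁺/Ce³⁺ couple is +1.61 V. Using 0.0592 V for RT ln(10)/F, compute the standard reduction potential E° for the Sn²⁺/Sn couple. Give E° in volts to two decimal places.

E°cell = (0.0592/n)·log K = (0.0592/2)(59.1) = +1.749 V.
Since Ce⁴⁺/Ce³⁺ is the cathode and Sn²⁺/Sn the anode, E°cell = E°(Ce⁴⁺/Ce³⁺) − E°(Sn²⁺/Sn).
So E°(Sn²⁺/Sn) = E°(Ce⁴⁺/Ce³⁺) − E°cell = (+1.61) − (+1.749) = -0.14 V.

-0.14 V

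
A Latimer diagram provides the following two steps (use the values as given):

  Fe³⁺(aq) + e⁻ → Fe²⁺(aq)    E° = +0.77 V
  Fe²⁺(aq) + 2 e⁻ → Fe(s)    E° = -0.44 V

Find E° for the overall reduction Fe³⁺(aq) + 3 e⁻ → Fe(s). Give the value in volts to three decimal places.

Adding the free-energy changes (−nFE°) of the two steps gives −n₃FE°₃ = −n₁FE°₁ − n₂FE°₂.
E°₃ = (1×+0.77 + 2×-0.44) / 3 = (-0.110) / 3 = -0.037 V.

-0.037 V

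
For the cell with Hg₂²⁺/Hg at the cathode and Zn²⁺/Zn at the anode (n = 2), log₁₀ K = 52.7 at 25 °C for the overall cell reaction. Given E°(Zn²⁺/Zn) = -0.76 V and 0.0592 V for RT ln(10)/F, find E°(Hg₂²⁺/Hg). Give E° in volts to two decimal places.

E°cell = (0.0592/n)·log K = (0.0592/2)(52.7) = +1.560 V.
Since Hg₂²⁺/Hg is the cathode and Zn²⁺/Zn the anode, E°cell = E°(Hg₂²⁺/Hg) − E°(Zn²⁺/Zn).
So E°(Hg₂²⁺/Hg) = E°cell + E°(Zn²⁺/Zn) = +1.560 + (-0.76) = +0.80 V.

+0.80 V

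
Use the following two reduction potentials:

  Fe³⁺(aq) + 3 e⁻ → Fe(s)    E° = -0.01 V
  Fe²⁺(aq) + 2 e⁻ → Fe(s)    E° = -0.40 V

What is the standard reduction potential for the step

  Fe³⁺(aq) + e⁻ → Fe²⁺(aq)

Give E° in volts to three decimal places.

Sequential free energies add, so n₃E°₃ = n₁E°₁ + n₂E°₂.
With n₃ = 3, and the known step contributing 2×(-0.40) V, the unknown satisfies 1·E° = 3×(-0.01) − 2×(-0.40) = +0.770.
E° = +0.770 / 1 = +0.770 V.

+0.770 V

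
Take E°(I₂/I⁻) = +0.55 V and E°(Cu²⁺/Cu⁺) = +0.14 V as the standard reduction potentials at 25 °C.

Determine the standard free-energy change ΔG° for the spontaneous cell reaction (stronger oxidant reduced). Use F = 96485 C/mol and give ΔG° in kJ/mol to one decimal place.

I₂/I⁻ (E° = +0.55 V) is the cathode; Cu²⁺/Cu⁺ (E° = +0.14 V) is the anode, so E°cell = +0.41 V.
Balancing electrons gives n = 2 (lcm of 2 and 1).
ΔG° = −nFE° = −(2)(96485)(+0.41) = -79,118 J = -79.1 kJ/mol.

-79.1 kJ/mol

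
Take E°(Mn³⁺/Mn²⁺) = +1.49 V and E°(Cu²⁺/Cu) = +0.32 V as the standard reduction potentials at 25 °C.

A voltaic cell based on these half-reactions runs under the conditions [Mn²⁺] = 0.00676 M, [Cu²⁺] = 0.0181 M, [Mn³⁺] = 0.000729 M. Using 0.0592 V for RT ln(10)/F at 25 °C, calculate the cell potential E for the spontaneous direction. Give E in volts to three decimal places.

+1.164 V

Mn³⁺/Mn²⁺ is the cathode (higher E°), Cu²⁺/Cu the anode: E°cell = +1.49 − (+0.32) = +1.17 V, n = 2.
Overall: 2 Mn³⁺(aq) + Cu(s) → 2 Mn²⁺(aq) + Cu²⁺(aq)
Q = [Mn²⁺]^2·[Cu²⁺] / ([Mn³⁺]^2); log Q = 0.192.
E = E° − (0.0592/n) log Q = +1.17 − (0.0592/2)(0.192) = +1.164 V.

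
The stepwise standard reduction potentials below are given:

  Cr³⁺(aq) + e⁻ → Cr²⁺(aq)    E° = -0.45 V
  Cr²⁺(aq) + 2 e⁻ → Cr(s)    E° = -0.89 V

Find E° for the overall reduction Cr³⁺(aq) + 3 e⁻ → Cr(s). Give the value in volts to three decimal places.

Since ΔG° = −nFE° is additive over sequential reductions, n₃E°₃ = n₁E°₁ + n₂E°₂.
E°₃ = (1×-0.45 + 2×-0.89) / 3 = (-2.230) / 3 = -0.743 V.

-0.743 V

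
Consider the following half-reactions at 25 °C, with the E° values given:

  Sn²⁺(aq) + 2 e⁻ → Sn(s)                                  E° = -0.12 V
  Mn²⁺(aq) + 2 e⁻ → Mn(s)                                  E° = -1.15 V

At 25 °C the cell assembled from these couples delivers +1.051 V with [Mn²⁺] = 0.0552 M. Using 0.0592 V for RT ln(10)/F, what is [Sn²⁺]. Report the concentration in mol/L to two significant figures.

0.28 M

Sn²⁺/Sn is the cathode, Mn²⁺/Mn the anode: E°cell = +1.03 V, n = 2.
Overall reaction: Sn²⁺(aq) + Mn(s) → Sn(s) + Mn²⁺(aq); Q = [Mn²⁺]^1/[Sn²⁺]^1.
From E = E° − (0.0592/n) log Q: log Q = (E° − E)·n/0.0592 = (+1.03 − (+1.051))·2/0.0592 = -0.7095.
So 1·log[Sn²⁺] = 1·log(0.0552) − log Q = -1.2581 − (-0.7095) = -0.5486; [Sn²⁺] = 10^(-0.5486) ≈ 0.28 M.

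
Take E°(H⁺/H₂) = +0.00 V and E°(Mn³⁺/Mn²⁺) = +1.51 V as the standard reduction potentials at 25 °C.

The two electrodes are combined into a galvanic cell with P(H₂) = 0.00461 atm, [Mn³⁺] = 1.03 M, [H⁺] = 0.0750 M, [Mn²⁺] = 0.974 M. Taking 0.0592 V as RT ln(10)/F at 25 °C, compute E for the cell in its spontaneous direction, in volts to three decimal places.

+1.509 V

Mn³⁺/Mn²⁺ is the cathode (higher E°), H⁺/H₂ the anode: E°cell = +1.51 − (+0.00) = +1.51 V, n = 2.
Overall: 2 Mn³⁺(aq) + H₂(g) → 2 Mn²⁺(aq) + 2 H⁺(aq)
Q = [Mn²⁺]^2·[H⁺]^2 / ([Mn³⁺]^2·P(H₂)); log Q = 0.038.
E = E° − (0.0592/n) log Q = +1.51 − (0.0592/2)(0.038) = +1.509 V.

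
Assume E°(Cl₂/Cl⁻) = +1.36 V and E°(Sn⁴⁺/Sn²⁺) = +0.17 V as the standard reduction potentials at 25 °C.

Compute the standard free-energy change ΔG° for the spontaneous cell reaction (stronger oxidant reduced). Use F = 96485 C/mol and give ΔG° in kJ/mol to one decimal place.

Cl₂/Cl⁻ (E° = +1.36 V) is the cathode; Sn⁴⁺/Sn²⁺ (E° = +0.17 V) is the anode, so E°cell = +1.19 V.
Balancing electrons gives n = 2 (lcm of 2 and 2).
ΔG° = −nFE° = −(2)(96485)(+1.19) = -229,634 J = -229.6 kJ/mol.

-229.6 kJ/mol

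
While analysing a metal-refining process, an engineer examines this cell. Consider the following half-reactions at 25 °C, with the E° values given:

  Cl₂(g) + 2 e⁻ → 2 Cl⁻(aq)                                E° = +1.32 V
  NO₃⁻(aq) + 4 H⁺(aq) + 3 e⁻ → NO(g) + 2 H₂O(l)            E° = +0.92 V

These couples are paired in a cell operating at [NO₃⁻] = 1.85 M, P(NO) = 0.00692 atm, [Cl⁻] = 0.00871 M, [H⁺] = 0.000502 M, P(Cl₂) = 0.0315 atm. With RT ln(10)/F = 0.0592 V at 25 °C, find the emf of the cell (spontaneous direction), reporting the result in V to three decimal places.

Cl₂/Cl⁻ is the cathode (higher E°), NO₃⁻/NO the anode: E°cell = +1.32 − (+0.92) = +0.40 V, n = 6.
Overall: 3 Cl₂(g) + 2 NO(g) + 4 H₂O(l) → 6 Cl⁻(aq) + 2 NO₃⁻(aq) + 8 H⁺(aq)
Q = [Cl⁻]^6·[NO₃⁻]^2·[H⁺]^8 / (P(Cl₂)^3·P(NO)^2); log Q = -29.395.
E = E° − (0.0592/n) log Q = +0.40 − (0.0592/6)(-29.395) = +0.690 V.

+0.690 V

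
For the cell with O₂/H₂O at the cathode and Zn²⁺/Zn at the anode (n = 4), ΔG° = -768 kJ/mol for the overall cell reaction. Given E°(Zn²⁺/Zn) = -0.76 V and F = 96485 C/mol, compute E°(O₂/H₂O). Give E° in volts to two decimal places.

+1.23 V

E°cell = −ΔG°/(nF) = −(-768×10³)/((4)(96485)) = +1.990 V.
Since O₂/H₂O is the cathode and Zn²⁺/Zn the anode, E°cell = E°(O₂/H₂O) − E°(Zn²⁺/Zn).
So E°(O₂/H₂O) = E°cell + E°(Zn²⁺/Zn) = +1.990 + (-0.76) = +1.23 V.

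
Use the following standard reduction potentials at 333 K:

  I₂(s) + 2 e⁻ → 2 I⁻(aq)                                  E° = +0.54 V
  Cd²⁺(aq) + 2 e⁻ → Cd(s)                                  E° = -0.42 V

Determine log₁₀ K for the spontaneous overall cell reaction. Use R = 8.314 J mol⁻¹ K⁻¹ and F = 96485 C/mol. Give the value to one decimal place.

Cathode: I₂/I⁻; anode: Cd²⁺/Cd. E°cell = (+0.54) − (-0.42) = +0.96 V, with n = 2.
ΔG° = −nFE° = −RT ln K, so ln K = nFE°/(RT) = (2)(96485)(+0.96) / ((8.314)(333)) = 66.912.
log₁₀ K = 66.912 / ln 10 = 29.1.

29.1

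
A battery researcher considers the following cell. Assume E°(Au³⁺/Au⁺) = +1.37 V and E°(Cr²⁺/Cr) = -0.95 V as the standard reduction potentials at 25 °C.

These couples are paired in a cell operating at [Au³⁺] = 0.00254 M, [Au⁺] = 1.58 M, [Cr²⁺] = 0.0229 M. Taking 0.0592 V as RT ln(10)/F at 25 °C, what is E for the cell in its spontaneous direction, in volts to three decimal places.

+2.286 V

Au³⁺/Au⁺ is the cathode (higher E°), Cr²⁺/Cr the anode: E°cell = +1.37 − (-0.95) = +2.32 V, n = 2.
Overall: Au³⁺(aq) + Cr(s) → Au⁺(aq) + Cr²⁺(aq)
Q = [Au⁺]·[Cr²⁺] / ([Au³⁺]); log Q = 1.154.
E = E° − (0.0592/n) log Q = +2.32 − (0.0592/2)(1.154) = +2.286 V.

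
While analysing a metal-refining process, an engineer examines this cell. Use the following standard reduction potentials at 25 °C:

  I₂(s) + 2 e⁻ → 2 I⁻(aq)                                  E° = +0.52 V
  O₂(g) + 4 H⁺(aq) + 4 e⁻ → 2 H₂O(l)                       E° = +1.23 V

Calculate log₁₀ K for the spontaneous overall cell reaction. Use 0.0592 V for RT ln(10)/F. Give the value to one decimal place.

Cathode: O₂/H₂O; anode: I₂/I⁻. E°cell = +0.71 V, n = 4.
log K = nE°cell / 0.0592 = (4)(+0.71) / 0.0592 = 48.0.

48.0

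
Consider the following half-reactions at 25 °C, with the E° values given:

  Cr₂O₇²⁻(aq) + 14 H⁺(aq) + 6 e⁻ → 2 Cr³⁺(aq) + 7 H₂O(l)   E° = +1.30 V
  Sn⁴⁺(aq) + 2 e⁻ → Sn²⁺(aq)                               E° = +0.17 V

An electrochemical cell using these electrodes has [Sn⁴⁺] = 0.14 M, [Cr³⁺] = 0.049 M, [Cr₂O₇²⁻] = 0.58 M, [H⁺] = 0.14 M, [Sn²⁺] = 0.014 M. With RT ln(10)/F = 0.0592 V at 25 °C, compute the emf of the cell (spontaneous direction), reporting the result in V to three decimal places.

Cr₂O₇²⁻/Cr³⁺ is the cathode (higher E°), Sn⁴⁺/Sn²⁺ the anode: E°cell = +1.30 − (+0.17) = +1.13 V, n = 6.
Overall: Cr₂O₇²⁻(aq) + 14 H⁺(aq) + 3 Sn²⁺(aq) → 2 Cr³⁺(aq) + 7 H₂O(l) + 3 Sn⁴⁺(aq)
Q = [Cr³⁺]^2·[Sn⁴⁺]^3 / ([Cr₂O₇²⁻]·[H⁺]^14·[Sn²⁺]^3); log Q = 12.571.
E = E° − (0.0592/n) log Q = +1.13 − (0.0592/6)(12.571) = +1.006 V.

+1.006 V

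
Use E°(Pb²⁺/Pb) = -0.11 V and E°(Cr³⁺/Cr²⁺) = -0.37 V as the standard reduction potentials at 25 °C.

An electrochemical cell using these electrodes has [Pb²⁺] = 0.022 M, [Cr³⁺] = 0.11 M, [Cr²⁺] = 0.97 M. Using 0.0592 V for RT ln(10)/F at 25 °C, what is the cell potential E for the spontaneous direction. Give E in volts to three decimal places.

Pb²⁺/Pb is the cathode (higher E°), Cr³⁺/Cr²⁺ the anode: E°cell = -0.11 − (-0.37) = +0.26 V, n = 2.
Overall: Pb²⁺(aq) + 2 Cr²⁺(aq) → Pb(s) + 2 Cr³⁺(aq)
Q = [Cr³⁺]^2 / ([Pb²⁺]·[Cr²⁺]^2); log Q = -0.233.
E = E° − (0.0592/n) log Q = +0.26 − (0.0592/2)(-0.233) = +0.267 V.

+0.267 V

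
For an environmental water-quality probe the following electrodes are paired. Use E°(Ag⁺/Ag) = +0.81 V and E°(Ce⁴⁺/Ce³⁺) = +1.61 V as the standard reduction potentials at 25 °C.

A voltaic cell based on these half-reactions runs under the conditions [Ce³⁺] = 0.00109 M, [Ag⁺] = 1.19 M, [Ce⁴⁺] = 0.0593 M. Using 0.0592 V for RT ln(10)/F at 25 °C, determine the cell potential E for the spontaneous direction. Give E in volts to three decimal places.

Ce⁴⁺/Ce³⁺ is the cathode (higher E°), Ag⁺/Ag the anode: E°cell = +1.61 − (+0.81) = +0.80 V, n = 1.
Overall: Ce⁴⁺(aq) + Ag(s) → Ce³⁺(aq) + Ag⁺(aq)
Q = [Ce³⁺]·[Ag⁺] / ([Ce⁴⁺]); log Q = -1.660.
E = E° − (0.0592/n) log Q = +0.80 − (0.0592/1)(-1.660) = +0.898 V.

+0.898 V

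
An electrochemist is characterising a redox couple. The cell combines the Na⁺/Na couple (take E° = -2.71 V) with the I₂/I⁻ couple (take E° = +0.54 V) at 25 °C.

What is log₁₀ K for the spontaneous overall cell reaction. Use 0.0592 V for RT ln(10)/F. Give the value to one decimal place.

109.8

Cathode: I₂/I⁻; anode: Na⁺/Na. E°cell = +3.25 V, n = 2.
log K = nE°cell / 0.0592 = (2)(+3.25) / 0.0592 = 109.8.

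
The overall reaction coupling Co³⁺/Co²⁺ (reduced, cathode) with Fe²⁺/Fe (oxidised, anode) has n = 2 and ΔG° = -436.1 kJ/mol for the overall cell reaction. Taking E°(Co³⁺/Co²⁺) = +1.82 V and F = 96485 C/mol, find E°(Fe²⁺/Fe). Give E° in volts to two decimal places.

-0.44 V

E°cell = −ΔG°/(nF) = −(-436.1×10³)/((2)(96485)) = +2.260 V.
Since Co³⁺/Co²⁺ is the cathode and Fe²⁺/Fe the anode, E°cell = E°(Co³⁺/Co²⁺) − E°(Fe²⁺/Fe).
So E°(Fe²⁺/Fe) = E°(Co³⁺/Co²⁺) − E°cell = (+1.82) − (+2.260) = -0.44 V.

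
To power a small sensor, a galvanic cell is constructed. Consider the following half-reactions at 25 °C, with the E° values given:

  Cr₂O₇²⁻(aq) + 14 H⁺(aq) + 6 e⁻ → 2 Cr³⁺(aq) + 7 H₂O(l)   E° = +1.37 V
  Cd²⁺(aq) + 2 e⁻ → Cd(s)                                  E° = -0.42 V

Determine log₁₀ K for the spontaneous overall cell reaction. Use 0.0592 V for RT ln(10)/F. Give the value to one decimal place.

Cathode: Cr₂O₇²⁻/Cr³⁺; anode: Cd²⁺/Cd. E°cell = +1.79 V, n = 6.
log K = nE°cell / 0.0592 = (6)(+1.79) / 0.0592 = 181.4.

181.4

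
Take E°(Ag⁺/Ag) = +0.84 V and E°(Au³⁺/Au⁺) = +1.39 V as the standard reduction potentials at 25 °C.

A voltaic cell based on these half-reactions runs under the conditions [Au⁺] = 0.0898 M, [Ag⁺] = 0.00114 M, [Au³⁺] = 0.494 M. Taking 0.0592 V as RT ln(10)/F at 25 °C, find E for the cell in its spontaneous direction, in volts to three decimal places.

+0.746 V

Au³⁺/Au⁺ is the cathode (higher E°), Ag⁺/Ag the anode: E°cell = +1.39 − (+0.84) = +0.55 V, n = 2.
Overall: Au³⁺(aq) + 2 Ag(s) → Au⁺(aq) + 2 Ag⁺(aq)
Q = [Au⁺]·[Ag⁺]^2 / ([Au³⁺]); log Q = -6.627.
E = E° − (0.0592/n) log Q = +0.55 − (0.0592/2)(-6.627) = +0.746 V.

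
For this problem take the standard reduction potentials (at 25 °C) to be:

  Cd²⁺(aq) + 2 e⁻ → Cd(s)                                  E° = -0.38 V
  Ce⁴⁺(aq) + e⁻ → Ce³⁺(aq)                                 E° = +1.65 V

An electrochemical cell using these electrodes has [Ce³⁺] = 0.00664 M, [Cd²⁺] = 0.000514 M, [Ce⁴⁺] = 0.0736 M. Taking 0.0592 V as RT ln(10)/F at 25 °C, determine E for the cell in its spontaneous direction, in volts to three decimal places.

+2.189 V

Ce⁴⁺/Ce³⁺ is the cathode (higher E°), Cd²⁺/Cd the anode: E°cell = +1.65 − (-0.38) = +2.03 V, n = 2.
Overall: 2 Ce⁴⁺(aq) + Cd(s) → 2 Ce³⁺(aq) + Cd²⁺(aq)
Q = [Ce³⁺]^2·[Cd²⁺] / ([Ce⁴⁺]^2); log Q = -5.378.
E = E° − (0.0592/n) log Q = +2.03 − (0.0592/2)(-5.378) = +2.189 V.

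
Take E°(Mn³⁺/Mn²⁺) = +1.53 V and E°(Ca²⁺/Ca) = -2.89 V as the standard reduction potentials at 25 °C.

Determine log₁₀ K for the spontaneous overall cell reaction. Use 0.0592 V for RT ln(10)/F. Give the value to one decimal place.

149.3

Cathode: Mn³⁺/Mn²⁺; anode: Ca²⁺/Ca. E°cell = +4.42 V, n = 2.
log K = nE°cell / 0.0592 = (2)(+4.42) / 0.0592 = 149.3.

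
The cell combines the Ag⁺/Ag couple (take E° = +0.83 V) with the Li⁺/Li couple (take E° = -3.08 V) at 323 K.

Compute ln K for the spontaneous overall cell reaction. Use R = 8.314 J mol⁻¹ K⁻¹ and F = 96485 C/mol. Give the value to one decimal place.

140.5

Cathode: Ag⁺/Ag; anode: Li⁺/Li. E°cell = (+0.83) − (-3.08) = +3.91 V, with n = 1.
ΔG° = −nFE° = −RT ln K, so ln K = nFE°/(RT) = (1)(96485)(+3.91) / ((8.314)(323)) = 140.483.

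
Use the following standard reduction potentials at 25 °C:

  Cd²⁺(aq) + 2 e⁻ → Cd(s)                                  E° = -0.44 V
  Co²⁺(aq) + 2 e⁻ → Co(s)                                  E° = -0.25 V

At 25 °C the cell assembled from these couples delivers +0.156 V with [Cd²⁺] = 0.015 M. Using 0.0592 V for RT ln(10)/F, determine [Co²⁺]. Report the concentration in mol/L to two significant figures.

0.0011 M

Co²⁺/Co is the cathode, Cd²⁺/Cd the anode: E°cell = +0.19 V, n = 2.
Overall reaction: Co²⁺(aq) + Cd(s) → Co(s) + Cd²⁺(aq); Q = [Cd²⁺]^1/[Co²⁺]^1.
From E = E° − (0.0592/n) log Q: log Q = (E° − E)·n/0.0592 = (+0.19 − (+0.156))·2/0.0592 = 1.1486.
So 1·log[Co²⁺] = 1·log(0.015) − log Q = -1.8239 − (1.1486) = -2.9725; [Co²⁺] = 10^(-2.9725) ≈ 0.0011 M.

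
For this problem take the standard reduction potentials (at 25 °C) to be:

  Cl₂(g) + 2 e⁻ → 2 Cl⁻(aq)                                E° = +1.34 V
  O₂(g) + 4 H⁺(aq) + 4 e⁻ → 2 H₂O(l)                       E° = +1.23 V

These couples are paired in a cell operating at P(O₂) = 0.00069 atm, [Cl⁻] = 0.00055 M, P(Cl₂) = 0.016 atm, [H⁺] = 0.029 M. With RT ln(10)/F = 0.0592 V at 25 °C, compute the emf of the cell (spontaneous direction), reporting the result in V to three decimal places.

Cl₂/Cl⁻ is the cathode (higher E°), O₂/H₂O the anode: E°cell = +1.34 − (+1.23) = +0.11 V, n = 4.
Overall: 2 Cl₂(g) + 2 H₂O(l) → 4 Cl⁻(aq) + O₂(g) + 4 H⁺(aq)
Q = [Cl⁻]^4·P(O₂)·[H⁺]^4 / (P(Cl₂)^2); log Q = -18.758.
E = E° − (0.0592/n) log Q = +0.11 − (0.0592/4)(-18.758) = +0.388 V.

+0.388 V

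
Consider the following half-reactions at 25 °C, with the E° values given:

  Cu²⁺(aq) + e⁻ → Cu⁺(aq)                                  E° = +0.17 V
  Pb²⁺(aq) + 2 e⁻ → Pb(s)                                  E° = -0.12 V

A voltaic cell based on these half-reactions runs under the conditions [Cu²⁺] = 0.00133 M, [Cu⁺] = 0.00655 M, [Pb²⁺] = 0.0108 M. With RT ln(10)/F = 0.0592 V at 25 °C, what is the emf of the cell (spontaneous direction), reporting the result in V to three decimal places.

Cu²⁺/Cu⁺ is the cathode (higher E°), Pb²⁺/Pb the anode: E°cell = +0.17 − (-0.12) = +0.29 V, n = 2.
Overall: 2 Cu²⁺(aq) + Pb(s) → 2 Cu⁺(aq) + Pb²⁺(aq)
Q = [Cu⁺]^2·[Pb²⁺] / ([Cu²⁺]^2); log Q = -0.582.
E = E° − (0.0592/n) log Q = +0.29 − (0.0592/2)(-0.582) = +0.307 V.

+0.307 V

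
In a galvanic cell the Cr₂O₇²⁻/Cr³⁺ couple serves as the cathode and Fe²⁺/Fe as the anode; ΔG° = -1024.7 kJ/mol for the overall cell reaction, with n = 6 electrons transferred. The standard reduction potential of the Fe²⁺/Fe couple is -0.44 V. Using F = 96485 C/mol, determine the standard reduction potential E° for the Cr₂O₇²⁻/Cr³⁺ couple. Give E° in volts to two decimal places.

+1.33 V

E°cell = −ΔG°/(nF) = −(-1024.7×10³)/((6)(96485)) = +1.770 V.
Since Cr₂O₇²⁻/Cr³⁺ is the cathode and Fe²⁺/Fe the anode, E°cell = E°(Cr₂O₇²⁻/Cr³⁺) − E°(Fe²⁺/Fe).
So E°(Cr₂O₇²⁻/Cr³⁺) = E°cell + E°(Fe²⁺/Fe) = +1.770 + (-0.44) = +1.33 V.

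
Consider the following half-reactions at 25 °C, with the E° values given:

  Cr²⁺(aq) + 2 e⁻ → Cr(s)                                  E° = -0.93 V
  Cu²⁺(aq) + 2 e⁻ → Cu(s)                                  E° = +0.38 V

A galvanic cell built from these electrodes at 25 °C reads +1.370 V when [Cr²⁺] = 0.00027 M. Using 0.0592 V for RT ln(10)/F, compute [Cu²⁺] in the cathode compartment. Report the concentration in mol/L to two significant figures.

0.029 M

Cu²⁺/Cu is the cathode, Cr²⁺/Cr the anode: E°cell = +1.31 V, n = 2.
Overall reaction: Cu²⁺(aq) + Cr(s) → Cu(s) + Cr²⁺(aq); Q = [Cr²⁺]^1/[Cu²⁺]^1.
From E = E° − (0.0592/n) log Q: log Q = (E° − E)·n/0.0592 = (+1.31 − (+1.370))·2/0.0592 = -2.0270.
So 1·log[Cu²⁺] = 1·log(0.00027) − log Q = -3.5686 − (-2.0270) = -1.5416; [Cu²⁺] = 10^(-1.5416) ≈ 0.029 M.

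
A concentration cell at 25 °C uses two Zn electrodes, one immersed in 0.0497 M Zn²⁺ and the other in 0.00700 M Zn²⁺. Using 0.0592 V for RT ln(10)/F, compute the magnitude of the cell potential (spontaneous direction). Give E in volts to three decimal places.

+0.025 V

For a concentration cell E°cell = 0. The 0.0497 M side is the cathode (reduction is favoured where [Zn²⁺] is higher).
With n = 2, E = −(0.0592/2) log([Zn²⁺]ₐₙ/[Zn²⁺]꜀ₐₜ) = −(0.0592/2) log(0.007/0.0497) = −(0.0592/2)(-0.851) = +0.025 V.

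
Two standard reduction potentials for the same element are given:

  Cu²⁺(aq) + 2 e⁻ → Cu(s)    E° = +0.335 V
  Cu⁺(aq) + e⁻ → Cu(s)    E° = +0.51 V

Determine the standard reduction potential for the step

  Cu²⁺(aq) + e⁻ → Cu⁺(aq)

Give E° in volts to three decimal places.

Sequential free energies add, so n₃E°₃ = n₁E°₁ + n₂E°₂.
With n₃ = 2, and the known step contributing 1×(+0.51) V, the unknown satisfies 1·E° = 2×(+0.335) − 1×(+0.51) = +0.160.
E° = +0.160 / 1 = +0.160 V.

+0.160 V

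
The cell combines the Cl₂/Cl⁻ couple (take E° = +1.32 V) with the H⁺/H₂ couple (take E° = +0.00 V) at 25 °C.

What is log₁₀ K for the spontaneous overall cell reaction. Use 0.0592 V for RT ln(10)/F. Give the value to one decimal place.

44.6

Cathode: Cl₂/Cl⁻; anode: H⁺/H₂. E°cell = +1.32 V, n = 2.
log K = nE°cell / 0.0592 = (2)(+1.32) / 0.0592 = 44.6.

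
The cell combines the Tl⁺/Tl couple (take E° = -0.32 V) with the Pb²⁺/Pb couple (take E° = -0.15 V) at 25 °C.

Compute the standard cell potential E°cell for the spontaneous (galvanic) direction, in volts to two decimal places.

+0.17 V

The Pb²⁺/Pb couple has the higher reduction potential, so it is the cathode; Tl⁺/Tl is oxidised at the anode.
E°cell = E°(cathode) − E°(anode) = (-0.15) − (-0.32) = +0.17 V.
Since E°cell > 0, the reaction is spontaneous under standard conditions.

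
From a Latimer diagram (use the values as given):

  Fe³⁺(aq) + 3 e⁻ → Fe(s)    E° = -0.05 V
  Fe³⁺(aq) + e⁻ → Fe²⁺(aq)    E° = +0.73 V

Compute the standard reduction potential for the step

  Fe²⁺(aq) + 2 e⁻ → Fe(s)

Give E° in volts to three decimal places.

Sequential free energies add, so n₃E°₃ = n₁E°₁ + n₂E°₂.
With n₃ = 3, and the known step contributing 1×(+0.73) V, the unknown satisfies 2·E° = 3×(-0.05) − 1×(+0.73) = -0.880.
E° = -0.880 / 2 = -0.440 V.

-0.440 V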